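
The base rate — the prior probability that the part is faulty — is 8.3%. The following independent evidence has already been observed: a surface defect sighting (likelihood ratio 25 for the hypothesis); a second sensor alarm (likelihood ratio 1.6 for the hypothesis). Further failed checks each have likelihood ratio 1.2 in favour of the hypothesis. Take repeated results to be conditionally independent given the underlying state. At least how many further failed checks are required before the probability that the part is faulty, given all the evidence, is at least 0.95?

10

Prior odds = 0.083/0.917 = 83/917.
Combined Bayes factor of the evidence already in hand = 25 × 1.6 = 40.
Odds after that evidence = (83/917) × 40 = 3320/917.
Target odds = 0.95/0.05 = 19.
Need 1.2ⁿ ≥ 19 ÷ (3320/917) = 17423/3320.
1.2⁹ = 10077696/1953125 falls short of 17423/3320 but 1.2¹⁰ = 60466176/9765625 reaches it, so n = 10.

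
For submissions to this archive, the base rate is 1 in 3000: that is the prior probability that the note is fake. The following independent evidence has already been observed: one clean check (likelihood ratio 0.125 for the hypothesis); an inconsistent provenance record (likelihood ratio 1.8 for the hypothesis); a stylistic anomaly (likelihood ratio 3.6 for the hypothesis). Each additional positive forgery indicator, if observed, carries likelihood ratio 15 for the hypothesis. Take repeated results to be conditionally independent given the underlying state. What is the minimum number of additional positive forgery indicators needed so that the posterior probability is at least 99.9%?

Prior odds = (1/3000)/(2999/3000) = 1/2999.
Combined Bayes factor of the evidence already in hand = 0.125 × 1.8 × 3.6 = 0.81.
Odds after that evidence = (1/2999) × 0.81 = 81/299900.
Target odds = 0.999/0.001 = 999.
Need 15ⁿ ≥ 999 ÷ (81/299900) = 11096300/3.
15⁵ = 759375 falls short of 11096300/3 but 15⁶ = 11390625 reaches it, so n = 6.

6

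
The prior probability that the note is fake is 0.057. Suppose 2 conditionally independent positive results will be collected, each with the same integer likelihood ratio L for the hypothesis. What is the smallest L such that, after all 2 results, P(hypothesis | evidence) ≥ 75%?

8

Prior odds = 0.057/0.943 = 57/943.
Target odds = 0.75/0.25 = 3.
Need L² ≥ 3 ÷ (57/943) = 943/19.
7² = 49 < 943/19 ≤ 64 = 8², so L = 8.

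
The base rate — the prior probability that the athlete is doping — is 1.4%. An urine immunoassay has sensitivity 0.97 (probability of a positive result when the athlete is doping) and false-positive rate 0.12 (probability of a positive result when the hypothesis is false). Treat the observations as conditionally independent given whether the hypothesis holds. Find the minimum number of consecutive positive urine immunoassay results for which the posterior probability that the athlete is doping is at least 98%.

4

Prior odds: 0.014 ÷ 0.986 = 7/493.
Likelihood ratio of a positive result = 0.97/0.12 = 97/12.
Target posterior odds = 0.98/0.02 = 49.
Require (97/12)ⁿ ≥ 49 ÷ (7/493) = 3451.
(97/12)³ = 912673/1728 falls short of 3451 but (97/12)⁴ = 88529281/20736 reaches it, so n = 4.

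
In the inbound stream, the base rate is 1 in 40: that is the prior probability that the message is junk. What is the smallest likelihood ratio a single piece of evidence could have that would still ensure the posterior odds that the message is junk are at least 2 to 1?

Prior odds = 0.025/0.975 = 1/39.
Target odds = 2.
Required Bayes factor = 2 ÷ (1/39) = 78.

78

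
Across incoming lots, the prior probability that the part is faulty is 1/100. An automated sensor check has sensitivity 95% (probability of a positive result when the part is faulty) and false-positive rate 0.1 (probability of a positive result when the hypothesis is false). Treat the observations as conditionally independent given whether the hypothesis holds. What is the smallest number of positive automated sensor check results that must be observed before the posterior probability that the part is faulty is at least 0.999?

6

Prior odds: 0.01 ÷ 0.99 = 1/99.
Likelihood ratio of a positive result = 0.95/0.1 = 9.5.
Target posterior odds = 0.999/0.001 = 999.
Require 9.5ⁿ ≥ 999 ÷ (1/99) = 98901.
9.5⁵ = 77378.09375 falls short of 98901 but 9.5⁶ = 47045881/64 reaches it, so n = 6.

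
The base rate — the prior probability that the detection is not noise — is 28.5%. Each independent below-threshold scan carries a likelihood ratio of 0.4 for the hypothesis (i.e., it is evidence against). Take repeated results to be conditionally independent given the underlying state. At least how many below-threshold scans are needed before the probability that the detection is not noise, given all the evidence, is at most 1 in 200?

Prior odds: 0.285 ÷ 0.715 = 57/143.
Likelihood ratio per below-threshold scan = 0.4.
Target odds: 0.005 ÷ 0.995 = 1/199.
Require 0.4ⁿ ≤ 1/199 ÷ (57/143) = 143/11343.
0.4⁴ = 0.0256 is still above 143/11343 but 0.4⁵ = 0.01024 is at or below it, so n = 5.

5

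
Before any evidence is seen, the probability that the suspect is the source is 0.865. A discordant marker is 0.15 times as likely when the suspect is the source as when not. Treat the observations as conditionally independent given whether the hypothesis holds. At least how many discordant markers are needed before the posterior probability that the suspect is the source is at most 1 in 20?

Prior odds = 0.865/0.135 = 173/27.
Likelihood ratio per discordant marker = 0.15.
Target odds: 0.05 ÷ 0.95 = 1/19.
Require 0.15ⁿ ≤ 1/19 ÷ (173/27) = 27/3287.
0.15² = 0.0225 is still above 27/3287 but 0.15³ = 0.003375 is at or below it, so n = 3.

3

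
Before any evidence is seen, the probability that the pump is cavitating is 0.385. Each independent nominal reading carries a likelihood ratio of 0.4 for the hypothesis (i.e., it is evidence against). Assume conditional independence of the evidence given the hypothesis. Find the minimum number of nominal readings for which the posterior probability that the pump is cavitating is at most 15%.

Prior odds = 0.385/0.615 = 77/123.
Likelihood ratio per nominal reading = 0.4.
Target odds: 0.15 ÷ 0.85 = 3/17.
Need (77/123) × 0.4ⁿ ≤ 3/17, i.e. 0.4ⁿ ≤ 369/1309.
0.4¹ = 0.4 is still above 369/1309 but 0.4² = 0.16 is at or below it, so n = 2.

2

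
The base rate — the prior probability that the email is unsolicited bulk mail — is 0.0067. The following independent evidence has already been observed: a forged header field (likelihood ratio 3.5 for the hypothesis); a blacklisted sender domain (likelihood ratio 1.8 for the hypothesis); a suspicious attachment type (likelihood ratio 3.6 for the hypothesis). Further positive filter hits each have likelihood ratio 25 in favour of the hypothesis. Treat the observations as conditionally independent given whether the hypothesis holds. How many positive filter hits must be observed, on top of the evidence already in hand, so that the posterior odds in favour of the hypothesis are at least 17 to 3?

2

Prior odds = 0.0067/0.9933 = 67/9933.
Combined Bayes factor of the evidence already in hand = 3.5 × 1.8 × 3.6 = 22.68.
Odds after that evidence = (67/9933) × 22.68 = 1809/11825.
Target odds = 17/3.
Need 25ⁿ ≥ 17/3 ÷ (1809/11825) = 201025/5427.
25¹ = 25 falls short of 201025/5427 but 25² = 625 reaches it, so n = 2.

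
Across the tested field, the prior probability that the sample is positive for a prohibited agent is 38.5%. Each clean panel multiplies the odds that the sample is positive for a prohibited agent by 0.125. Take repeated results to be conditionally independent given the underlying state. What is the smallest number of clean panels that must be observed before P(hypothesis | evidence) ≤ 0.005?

Prior odds = 0.385/0.615 = 77/123.
Likelihood ratio per clean panel = 0.125.
Target odds: 0.005 ÷ 0.995 = 1/199.
Require 0.125ⁿ ≤ 1/199 ÷ (77/123) = 123/15323.
0.125² = 0.015625 is still above 123/15323 but 0.125³ = 0.001953125 is at or below it, so n = 3.

3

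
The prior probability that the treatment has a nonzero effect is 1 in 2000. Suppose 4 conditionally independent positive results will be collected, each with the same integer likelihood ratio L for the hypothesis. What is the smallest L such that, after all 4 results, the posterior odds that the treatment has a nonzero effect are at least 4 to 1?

10

Prior odds = 0.0005/0.9995 = 1/1999.
Target odds = 4.
Need L⁴ ≥ 4 ÷ (1/1999) = 7996.
9⁴ = 6561 < 7996 ≤ 10000 = 10⁴, so L = 10.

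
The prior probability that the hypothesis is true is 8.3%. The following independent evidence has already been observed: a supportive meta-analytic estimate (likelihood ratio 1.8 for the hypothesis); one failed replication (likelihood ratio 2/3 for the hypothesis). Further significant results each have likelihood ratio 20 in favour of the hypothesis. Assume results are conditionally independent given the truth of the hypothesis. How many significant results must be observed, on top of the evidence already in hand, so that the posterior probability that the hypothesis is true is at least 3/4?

2

Prior odds = 0.083/0.917 = 83/917.
Combined Bayes factor of the evidence already in hand = 1.8 × (2/3) = 1.2.
Odds after that evidence = (83/917) × 1.2 = 498/4585.
Target odds = 0.75/0.25 = 3.
Need 20ⁿ ≥ 3 ÷ (498/4585) = 4585/166.
20¹ = 20 falls short of 4585/166 but 20² = 400 reaches it, so n = 2.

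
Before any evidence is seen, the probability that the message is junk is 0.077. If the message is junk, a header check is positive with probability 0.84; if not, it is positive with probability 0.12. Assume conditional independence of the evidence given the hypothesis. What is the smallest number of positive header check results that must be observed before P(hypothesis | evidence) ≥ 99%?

4

Prior odds: 0.077 ÷ 0.923 = 77/923.
Likelihood ratio of a positive = 0.84/0.12 = 7.
Target odds: 0.99 ÷ 0.01 = 99.
Need (77/923) × 7ⁿ ≥ 99, i.e. 7ⁿ ≥ 8307/7.
7³ = 343 falls short of 8307/7 but 7⁴ = 2401 reaches it, so n = 4.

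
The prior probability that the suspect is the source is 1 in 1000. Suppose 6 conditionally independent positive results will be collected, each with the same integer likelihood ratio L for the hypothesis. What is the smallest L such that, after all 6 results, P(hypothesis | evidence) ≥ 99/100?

7

Prior odds = 0.001/0.999 = 1/999.
Target odds = 0.99/0.01 = 99.
Need L⁶ ≥ 99 ÷ (1/999) = 98901.
6⁶ = 46656 < 98901 ≤ 117649 = 7⁶, so L = 7.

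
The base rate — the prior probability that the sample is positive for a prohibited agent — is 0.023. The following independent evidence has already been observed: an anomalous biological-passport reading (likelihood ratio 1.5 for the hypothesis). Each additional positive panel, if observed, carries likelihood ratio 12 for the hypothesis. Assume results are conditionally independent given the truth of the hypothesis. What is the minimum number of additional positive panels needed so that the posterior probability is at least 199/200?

4

Prior odds = 0.023/0.977 = 23/977.
Bayes factor of the evidence already in hand = 1.5.
Odds after that evidence = (23/977) × 1.5 = 69/1954.
Target odds = 0.995/0.005 = 199.
Need 12ⁿ ≥ 199 ÷ (69/1954) = 388846/69.
12³ = 1728 falls short of 388846/69 but 12⁴ = 20736 reaches it, so n = 4.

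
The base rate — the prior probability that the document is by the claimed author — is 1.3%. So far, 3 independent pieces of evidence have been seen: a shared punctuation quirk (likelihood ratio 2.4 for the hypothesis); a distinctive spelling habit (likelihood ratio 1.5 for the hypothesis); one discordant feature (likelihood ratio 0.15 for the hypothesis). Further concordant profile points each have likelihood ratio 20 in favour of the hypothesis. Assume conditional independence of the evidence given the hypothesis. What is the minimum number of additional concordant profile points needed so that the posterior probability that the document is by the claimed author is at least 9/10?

Prior odds = 0.013/0.987 = 13/987.
Combined Bayes factor of the evidence already in hand = 2.4 × 1.5 × 0.15 = 0.54.
Odds after that evidence = (13/987) × 0.54 = 117/16450.
Target odds = 0.9/0.1 = 9.
Need 20ⁿ ≥ 9 ÷ (117/16450) = 16450/13.
20² = 400 falls short of 16450/13 but 20³ = 8000 reaches it, so n = 3.

3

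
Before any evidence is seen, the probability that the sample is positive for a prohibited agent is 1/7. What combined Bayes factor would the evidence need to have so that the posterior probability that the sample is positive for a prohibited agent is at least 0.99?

594

Prior odds = (1/7)/(6/7) = 1/6.
Target odds = 0.99/0.01 = 99.
Required Bayes factor = 99 ÷ (1/6) = 594.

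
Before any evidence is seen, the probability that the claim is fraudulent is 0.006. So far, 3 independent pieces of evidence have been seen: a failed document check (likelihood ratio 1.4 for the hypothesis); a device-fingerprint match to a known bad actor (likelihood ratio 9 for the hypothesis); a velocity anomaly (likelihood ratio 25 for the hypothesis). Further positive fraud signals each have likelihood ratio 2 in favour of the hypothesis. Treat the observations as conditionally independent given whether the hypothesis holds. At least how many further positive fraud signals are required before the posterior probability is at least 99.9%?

10

Prior odds = 0.006/0.994 = 3/497.
Combined Bayes factor of the evidence already in hand = 1.4 × 9 × 25 = 315.
Odds after that evidence = (3/497) × 315 = 135/71.
Target odds = 0.999/0.001 = 999.
Need 2ⁿ ≥ 999 ÷ (135/71) = 525.4.
2⁹ = 512 falls short of 525.4 but 2¹⁰ = 1024 reaches it, so n = 10.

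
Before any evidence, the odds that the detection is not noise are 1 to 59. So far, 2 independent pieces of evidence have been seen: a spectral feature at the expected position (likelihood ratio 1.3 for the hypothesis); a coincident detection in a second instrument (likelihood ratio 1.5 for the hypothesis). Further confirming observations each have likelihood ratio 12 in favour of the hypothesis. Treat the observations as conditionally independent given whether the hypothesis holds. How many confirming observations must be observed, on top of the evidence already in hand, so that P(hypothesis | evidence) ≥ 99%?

4

Prior odds = 1/59.
Combined Bayes factor of the evidence already in hand = 1.3 × 1.5 = 1.95.
Odds after that evidence = (1/59) × 1.95 = 39/1180.
Target odds = 0.99/0.01 = 99.
Need 12ⁿ ≥ 99 ÷ (39/1180) = 38940/13.
12³ = 1728 falls short of 38940/13 but 12⁴ = 20736 reaches it, so n = 4.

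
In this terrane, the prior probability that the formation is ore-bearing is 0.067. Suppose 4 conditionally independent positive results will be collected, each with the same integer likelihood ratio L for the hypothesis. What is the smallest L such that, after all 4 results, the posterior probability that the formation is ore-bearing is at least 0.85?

3

Prior odds = 0.067/0.933 = 67/933.
Target odds = 0.85/0.15 = 17/3.
Need L⁴ ≥ 17/3 ÷ (67/933) = 5287/67.
2⁴ = 16 < 5287/67 ≤ 81 = 3⁴, so L = 3.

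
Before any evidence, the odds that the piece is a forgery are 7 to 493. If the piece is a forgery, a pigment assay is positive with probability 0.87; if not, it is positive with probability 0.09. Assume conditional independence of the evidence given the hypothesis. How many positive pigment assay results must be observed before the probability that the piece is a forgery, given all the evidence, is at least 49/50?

4

Prior odds = 7/493.
Likelihood ratio of a positive = 0.87/0.09 = 29/3.
Target odds: 0.98 ÷ 0.02 = 49.
Require (29/3)ⁿ ≥ 49 ÷ (7/493) = 3451.
(29/3)³ = 24389/27 falls short of 3451 but (29/3)⁴ = 707281/81 reaches it, so n = 4.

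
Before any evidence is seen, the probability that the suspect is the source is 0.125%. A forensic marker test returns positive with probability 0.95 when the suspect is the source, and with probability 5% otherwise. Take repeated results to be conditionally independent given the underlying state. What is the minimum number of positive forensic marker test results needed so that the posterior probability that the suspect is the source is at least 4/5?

3

Prior odds = 0.00125/0.99875 = 1/799.
Likelihood ratio of a positive result = 0.95/0.05 = 19.
Target odds: 0.8 ÷ 0.2 = 4.
Require 19ⁿ ≥ 4 ÷ (1/799) = 3196.
19² = 361 falls short of 3196 but 19³ = 6859 reaches it, so n = 3.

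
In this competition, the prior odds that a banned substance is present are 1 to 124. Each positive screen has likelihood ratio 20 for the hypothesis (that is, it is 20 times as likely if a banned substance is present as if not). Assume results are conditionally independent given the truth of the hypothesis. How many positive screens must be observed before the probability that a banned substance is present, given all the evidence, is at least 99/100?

4

Prior odds = 1/124.
Likelihood ratio per positive screen = 20.
Target posterior odds = 0.99/0.01 = 99.
Need (1/124) × 20ⁿ ≥ 99, i.e. 20ⁿ ≥ 12276.
20³ = 8000 falls short of 12276 but 20⁴ = 160000 reaches it, so n = 4.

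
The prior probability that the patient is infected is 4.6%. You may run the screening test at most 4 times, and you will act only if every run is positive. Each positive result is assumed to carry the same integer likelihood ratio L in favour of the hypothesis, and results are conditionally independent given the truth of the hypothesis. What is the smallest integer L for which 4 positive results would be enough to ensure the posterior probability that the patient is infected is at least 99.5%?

9

Prior odds = 0.046/0.954 = 23/477.
Target odds = 0.995/0.005 = 199.
Need L⁴ ≥ 199 ÷ (23/477) = 94923/23.
8⁴ = 4096 < 94923/23 ≤ 6561 = 9⁴, so L = 9.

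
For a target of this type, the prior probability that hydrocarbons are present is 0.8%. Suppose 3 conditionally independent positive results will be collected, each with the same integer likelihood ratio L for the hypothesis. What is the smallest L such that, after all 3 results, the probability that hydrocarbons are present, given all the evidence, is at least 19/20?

Prior odds = 0.008/0.992 = 1/124.
Target odds = 0.95/0.05 = 19.
Need L³ ≥ 19 ÷ (1/124) = 2356.
13³ = 2197 < 2356 ≤ 2744 = 14³, so L = 14.

14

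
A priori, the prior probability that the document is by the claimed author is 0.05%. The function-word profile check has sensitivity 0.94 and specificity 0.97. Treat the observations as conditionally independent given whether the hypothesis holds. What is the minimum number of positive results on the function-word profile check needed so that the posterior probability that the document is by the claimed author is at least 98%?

Prior odds: 0.0005 ÷ 0.9995 = 1/1999.
False-positive rate = 1 − 0.97 = 0.03; likelihood ratio of a positive = 0.94/0.03 = 94/3.
Target posterior odds = 0.98/0.02 = 49.
Require (94/3)ⁿ ≥ 49 ÷ (1/1999) = 97951.
(94/3)³ = 830584/27 falls short of 97951 but (94/3)⁴ = 78074896/81 reaches it, so n = 4.

4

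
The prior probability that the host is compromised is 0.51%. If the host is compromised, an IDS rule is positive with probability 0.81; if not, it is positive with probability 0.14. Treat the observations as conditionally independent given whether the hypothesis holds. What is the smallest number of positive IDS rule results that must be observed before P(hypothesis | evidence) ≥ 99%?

Prior odds = 0.0051/0.9949 = 51/9949.
Likelihood ratio of a positive = 0.81/0.14 = 81/14.
Target odds: 0.99 ÷ 0.01 = 99.
Require (81/14)ⁿ ≥ 99 ÷ (51/9949) = 328317/17.
(81/14)⁵ ≈6483.13 falls short of 328317/17 but (81/14)⁶ ≈37509.6 reaches it, so n = 6.

6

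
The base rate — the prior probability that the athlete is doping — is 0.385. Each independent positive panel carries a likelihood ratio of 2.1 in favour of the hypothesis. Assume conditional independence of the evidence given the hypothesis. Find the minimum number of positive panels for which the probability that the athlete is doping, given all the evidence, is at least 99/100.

Prior odds = 0.385/0.615 = 77/123.
Likelihood ratio per positive panel = 2.1.
Target odds: 0.99 ÷ 0.01 = 99.
Need (77/123) × 2.1ⁿ ≥ 99, i.e. 2.1ⁿ ≥ 1107/7.
2.1⁶ = 85766121/1000000 falls short of 1107/7 but 2.1⁷ ≈180.109 reaches it, so n = 7.

7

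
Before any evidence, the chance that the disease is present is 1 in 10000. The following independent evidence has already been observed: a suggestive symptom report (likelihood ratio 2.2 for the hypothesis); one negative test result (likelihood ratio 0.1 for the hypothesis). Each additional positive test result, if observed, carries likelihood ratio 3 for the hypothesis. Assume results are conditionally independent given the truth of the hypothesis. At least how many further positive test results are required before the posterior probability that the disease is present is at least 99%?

14

Prior odds = 0.0001/0.9999 = 1/9999.
Combined Bayes factor of the evidence already in hand = 2.2 × 0.1 = 0.22.
Odds after that evidence = (1/9999) × 0.22 = 1/45450.
Target odds = 0.99/0.01 = 99.
Need 3ⁿ ≥ 99 ÷ (1/45450) = 4499550.
3¹³ = 1594323 falls short of 4499550 but 3¹⁴ = 4782969 reaches it, so n = 14.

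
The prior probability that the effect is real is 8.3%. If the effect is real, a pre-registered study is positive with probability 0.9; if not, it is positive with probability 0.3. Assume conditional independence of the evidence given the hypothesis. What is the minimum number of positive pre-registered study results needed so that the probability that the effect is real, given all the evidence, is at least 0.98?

Prior odds = 0.083/0.917 = 83/917.
Likelihood ratio of a positive = 0.9/0.3 = 3.
Target posterior odds = 0.98/0.02 = 49.
Require 3ⁿ ≥ 49 ÷ (83/917) = 44933/83.
3⁵ = 243 falls short of 44933/83 but 3⁶ = 729 reaches it, so n = 6.

6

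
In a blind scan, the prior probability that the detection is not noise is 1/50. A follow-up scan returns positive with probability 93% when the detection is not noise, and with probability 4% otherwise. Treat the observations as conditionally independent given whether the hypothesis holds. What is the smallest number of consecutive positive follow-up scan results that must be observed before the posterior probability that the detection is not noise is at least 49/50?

Prior odds = 0.02/0.98 = 1/49.
Likelihood ratio of a positive result = 0.93/0.04 = 23.25.
Target posterior odds = 0.98/0.02 = 49.
Need (1/49) × 23.25ⁿ ≥ 49, i.e. 23.25ⁿ ≥ 2401.
23.25² = 540.5625 falls short of 2401 but 23.25³ = 804357/64 reaches it, so n = 3.

3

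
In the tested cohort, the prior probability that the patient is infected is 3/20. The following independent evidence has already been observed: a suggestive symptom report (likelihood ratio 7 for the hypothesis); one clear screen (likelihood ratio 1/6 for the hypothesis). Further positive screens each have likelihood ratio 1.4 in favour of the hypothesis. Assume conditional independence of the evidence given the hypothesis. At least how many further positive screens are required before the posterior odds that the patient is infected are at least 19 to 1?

14

Prior odds = 0.15/0.85 = 3/17.
Combined Bayes factor of the evidence already in hand = 7 × (1/6) = 7/6.
Odds after that evidence = (3/17) × 7/6 = 7/34.
Target odds = 19.
Need 1.4ⁿ ≥ 19 ÷ (7/34) = 646/7.
1.4¹³ ≈79.3715 falls short of 646/7 but 1.4¹⁴ ≈111.12 reaches it, so n = 14.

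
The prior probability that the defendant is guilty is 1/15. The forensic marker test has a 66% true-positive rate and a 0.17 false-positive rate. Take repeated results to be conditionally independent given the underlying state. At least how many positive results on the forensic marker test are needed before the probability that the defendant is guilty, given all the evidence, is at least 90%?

4

Prior odds = (1/15)/(14/15) = 1/14.
Likelihood ratio of a positive result = 0.66/0.17 = 66/17.
Target posterior odds = 0.9/0.1 = 9.
Need (1/14) × (66/17)ⁿ ≥ 9, i.e. (66/17)ⁿ ≥ 126.
(66/17)³ = 287496/4913 falls short of 126 but (66/17)⁴ = 18974736/83521 reaches it, so n = 4.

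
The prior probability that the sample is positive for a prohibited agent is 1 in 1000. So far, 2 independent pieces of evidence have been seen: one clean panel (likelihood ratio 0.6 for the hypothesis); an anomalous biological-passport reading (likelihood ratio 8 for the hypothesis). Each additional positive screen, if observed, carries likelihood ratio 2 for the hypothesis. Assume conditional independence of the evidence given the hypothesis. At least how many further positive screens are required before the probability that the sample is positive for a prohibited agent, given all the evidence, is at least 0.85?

Prior odds = 0.001/0.999 = 1/999.
Combined Bayes factor of the evidence already in hand = 0.6 × 8 = 4.8.
Odds after that evidence = (1/999) × 4.8 = 8/1665.
Target odds = 0.85/0.15 = 17/3.
Need 2ⁿ ≥ 17/3 ÷ (8/1665) = 1179.375.
2¹⁰ = 1024 falls short of 1179.375 but 2¹¹ = 2048 reaches it, so n = 11.

11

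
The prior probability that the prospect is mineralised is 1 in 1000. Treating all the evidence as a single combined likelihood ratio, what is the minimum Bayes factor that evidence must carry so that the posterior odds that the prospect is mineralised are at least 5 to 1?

4995

Prior odds = 0.001/0.999 = 1/999.
Target odds = 5.
Required Bayes factor = 5 ÷ (1/999) = 4995.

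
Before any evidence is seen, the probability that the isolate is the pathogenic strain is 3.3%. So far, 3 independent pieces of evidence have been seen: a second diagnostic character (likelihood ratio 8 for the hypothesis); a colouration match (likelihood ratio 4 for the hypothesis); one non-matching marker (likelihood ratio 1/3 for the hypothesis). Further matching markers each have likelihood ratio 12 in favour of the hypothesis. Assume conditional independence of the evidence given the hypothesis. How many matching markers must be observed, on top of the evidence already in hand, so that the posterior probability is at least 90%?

Prior odds = 0.033/0.967 = 33/967.
Combined Bayes factor of the evidence already in hand = 8 × 4 × (1/3) = 32/3.
Odds after that evidence = (33/967) × 32/3 = 352/967.
Target odds = 0.9/0.1 = 9.
Need 12ⁿ ≥ 9 ÷ (352/967) = 8703/352.
12¹ = 12 falls short of 8703/352 but 12² = 144 reaches it, so n = 2.

2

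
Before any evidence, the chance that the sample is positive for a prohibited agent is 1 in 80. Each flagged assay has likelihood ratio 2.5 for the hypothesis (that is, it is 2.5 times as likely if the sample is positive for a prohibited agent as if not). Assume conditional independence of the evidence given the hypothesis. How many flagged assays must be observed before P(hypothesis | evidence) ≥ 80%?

7

Prior odds = 0.0125/0.9875 = 1/79.
Likelihood ratio per flagged assay = 2.5.
Target posterior odds = 0.8/0.2 = 4.
Require 2.5ⁿ ≥ 4 ÷ (1/79) = 316.
2.5⁶ = 244.140625 falls short of 316 but 2.5⁷ = 610.3515625 reaches it, so n = 7.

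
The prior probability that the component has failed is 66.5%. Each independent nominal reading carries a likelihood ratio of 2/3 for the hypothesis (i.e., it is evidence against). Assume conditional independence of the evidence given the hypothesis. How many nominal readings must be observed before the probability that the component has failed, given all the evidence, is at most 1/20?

9

Prior odds = 0.665/0.335 = 133/67.
Likelihood ratio per nominal reading = 2/3.
Target posterior odds = 0.05/0.95 = 1/19.
Require (2/3)ⁿ ≤ 1/19 ÷ (133/67) = 67/2527.
(2/3)⁸ = 256/6561 is still above 67/2527 but (2/3)⁹ = 512/19683 is at or below it, so n = 9.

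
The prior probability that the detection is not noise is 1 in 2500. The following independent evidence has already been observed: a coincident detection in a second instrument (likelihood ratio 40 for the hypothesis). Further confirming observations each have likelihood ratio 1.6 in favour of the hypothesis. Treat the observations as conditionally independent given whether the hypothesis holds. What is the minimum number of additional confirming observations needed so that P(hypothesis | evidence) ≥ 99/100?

19

Prior odds = 0.0004/0.9996 = 1/2499.
Bayes factor of the evidence already in hand = 40.
Odds after that evidence = (1/2499) × 40 = 40/2499.
Target odds = 0.99/0.01 = 99.
Need 1.6ⁿ ≥ 99 ÷ (40/2499) = 6185.025.
1.6¹⁸ ≈4722.37 falls short of 6185.025 but 1.6¹⁹ ≈7555.79 reaches it, so n = 19.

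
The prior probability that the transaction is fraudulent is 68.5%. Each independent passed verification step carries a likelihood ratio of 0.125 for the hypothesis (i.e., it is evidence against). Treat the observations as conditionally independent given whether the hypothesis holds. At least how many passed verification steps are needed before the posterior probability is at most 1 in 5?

2

Prior odds: 0.685 ÷ 0.315 = 137/63.
Likelihood ratio per passed verification step = 0.125.
Target odds: 0.2 ÷ 0.8 = 0.25.
Need (137/63) × 0.125ⁿ ≤ 0.25, i.e. 0.125ⁿ ≤ 63/548.
0.125¹ = 0.125 is still above 63/548 but 0.125² = 0.015625 is at or below it, so n = 2.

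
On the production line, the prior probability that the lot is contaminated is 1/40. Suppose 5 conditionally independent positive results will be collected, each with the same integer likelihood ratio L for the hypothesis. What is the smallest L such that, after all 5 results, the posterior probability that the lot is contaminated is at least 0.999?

9

Prior odds = 0.025/0.975 = 1/39.
Target odds = 0.999/0.001 = 999.
Need L⁵ ≥ 999 ÷ (1/39) = 38961.
8⁵ = 32768 < 38961 ≤ 59049 = 9⁵, so L = 9.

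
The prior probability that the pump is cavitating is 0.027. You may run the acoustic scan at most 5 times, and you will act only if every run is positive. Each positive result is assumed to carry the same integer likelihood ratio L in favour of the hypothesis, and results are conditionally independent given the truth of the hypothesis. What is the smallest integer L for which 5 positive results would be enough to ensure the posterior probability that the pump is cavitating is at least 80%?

Prior odds = 0.027/0.973 = 27/973.
Target odds = 0.8/0.2 = 4.
Need L⁵ ≥ 4 ÷ (27/973) = 3892/27.
2⁵ = 32 < 3892/27 ≤ 243 = 3⁵, so L = 3.

3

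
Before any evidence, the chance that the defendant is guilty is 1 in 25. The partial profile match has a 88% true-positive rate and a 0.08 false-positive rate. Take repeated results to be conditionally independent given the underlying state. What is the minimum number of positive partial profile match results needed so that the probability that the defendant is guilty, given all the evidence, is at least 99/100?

4

Prior odds: 0.04 ÷ 0.96 = 1/24.
Likelihood ratio of a positive result = 0.88/0.08 = 11.
Target odds: 0.99 ÷ 0.01 = 99.
Need (1/24) × 11ⁿ ≥ 99, i.e. 11ⁿ ≥ 2376.
11³ = 1331 falls short of 2376 but 11⁴ = 14641 reaches it, so n = 4.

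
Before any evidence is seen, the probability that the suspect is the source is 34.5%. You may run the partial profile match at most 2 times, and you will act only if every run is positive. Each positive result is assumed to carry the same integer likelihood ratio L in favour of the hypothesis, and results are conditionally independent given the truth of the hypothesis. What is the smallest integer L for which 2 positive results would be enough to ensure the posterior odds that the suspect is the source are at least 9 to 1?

Prior odds = 0.345/0.655 = 69/131.
Target odds = 9.
Need L² ≥ 9 ÷ (69/131) = 393/23.
4² = 16 < 393/23 ≤ 25 = 5², so L = 5.

5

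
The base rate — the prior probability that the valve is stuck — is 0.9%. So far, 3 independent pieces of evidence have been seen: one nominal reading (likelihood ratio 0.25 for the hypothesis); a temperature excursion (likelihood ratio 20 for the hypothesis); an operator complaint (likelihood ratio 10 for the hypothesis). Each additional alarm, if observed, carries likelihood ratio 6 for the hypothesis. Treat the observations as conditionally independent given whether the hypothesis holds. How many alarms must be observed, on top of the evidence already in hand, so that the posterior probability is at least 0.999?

Prior odds = 0.009/0.991 = 9/991.
Combined Bayes factor of the evidence already in hand = 0.25 × 20 × 10 = 50.
Odds after that evidence = (9/991) × 50 = 450/991.
Target odds = 0.999/0.001 = 999.
Need 6ⁿ ≥ 999 ÷ (450/991) = 2200.02.
6⁴ = 1296 falls short of 2200.02 but 6⁵ = 7776 reaches it, so n = 5.

5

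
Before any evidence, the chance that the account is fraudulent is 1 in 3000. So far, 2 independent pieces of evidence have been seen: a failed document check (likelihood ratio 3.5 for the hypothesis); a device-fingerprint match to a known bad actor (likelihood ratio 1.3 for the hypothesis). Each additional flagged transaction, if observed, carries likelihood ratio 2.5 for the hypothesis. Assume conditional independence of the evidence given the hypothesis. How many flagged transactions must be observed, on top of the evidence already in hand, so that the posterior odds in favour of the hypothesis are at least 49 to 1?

12

Prior odds = (1/3000)/(2999/3000) = 1/2999.
Combined Bayes factor of the evidence already in hand = 3.5 × 1.3 = 4.55.
Odds after that evidence = (1/2999) × 4.55 = 91/59980.
Target odds = 49.
Need 2.5ⁿ ≥ 49 ÷ (91/59980) = 419860/13.
2.5¹¹ = 48828125/2048 falls short of 419860/13 but 2.5¹² = 244140625/4096 reaches it, so n = 12.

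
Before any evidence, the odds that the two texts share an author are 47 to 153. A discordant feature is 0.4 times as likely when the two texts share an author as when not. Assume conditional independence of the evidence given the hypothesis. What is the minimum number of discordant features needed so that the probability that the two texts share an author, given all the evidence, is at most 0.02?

3

Prior odds = 47/153.
Likelihood ratio per discordant feature = 0.4.
Target posterior odds = 0.02/0.98 = 1/49.
Need (47/153) × 0.4ⁿ ≤ 1/49, i.e. 0.4ⁿ ≤ 153/2303.
0.4² = 0.16 is still above 153/2303 but 0.4³ = 0.064 is at or below it, so n = 3.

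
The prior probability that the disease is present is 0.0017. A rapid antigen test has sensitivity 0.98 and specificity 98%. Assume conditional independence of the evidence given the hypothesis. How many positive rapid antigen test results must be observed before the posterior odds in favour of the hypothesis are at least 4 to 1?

2

Prior odds = 0.0017/0.9983 = 17/9983.
False-positive rate = 1 − 0.98 = 0.02; likelihood ratio of a positive = 0.98/0.02 = 49.
Target odds = 4.
Require 49ⁿ ≥ 4 ÷ (17/9983) = 39932/17.
49¹ = 49 falls short of 39932/17 but 49² = 2401 reaches it, so n = 2.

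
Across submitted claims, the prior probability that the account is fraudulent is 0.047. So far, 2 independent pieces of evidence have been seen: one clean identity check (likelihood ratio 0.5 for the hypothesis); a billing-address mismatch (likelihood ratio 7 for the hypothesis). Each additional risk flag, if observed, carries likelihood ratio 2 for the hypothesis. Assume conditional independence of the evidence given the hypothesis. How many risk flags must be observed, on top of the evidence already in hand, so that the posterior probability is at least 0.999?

13

Prior odds = 0.047/0.953 = 47/953.
Combined Bayes factor of the evidence already in hand = 0.5 × 7 = 3.5.
Odds after that evidence = (47/953) × 3.5 = 329/1906.
Target odds = 0.999/0.001 = 999.
Need 2ⁿ ≥ 999 ÷ (329/1906) = 1904094/329.
2¹² = 4096 falls short of 1904094/329 but 2¹³ = 8192 reaches it, so n = 13.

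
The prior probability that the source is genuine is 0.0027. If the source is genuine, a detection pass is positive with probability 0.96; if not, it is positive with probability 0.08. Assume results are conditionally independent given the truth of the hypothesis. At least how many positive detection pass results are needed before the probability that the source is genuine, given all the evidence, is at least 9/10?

Prior odds: 0.0027 ÷ 0.9973 = 27/9973.
Likelihood ratio of a positive = 0.96/0.08 = 12.
Target odds: 0.9 ÷ 0.1 = 9.
Need (27/9973) × 12ⁿ ≥ 9, i.e. 12ⁿ ≥ 9973/3.
12³ = 1728 falls short of 9973/3 but 12⁴ = 20736 reaches it, so n = 4.

4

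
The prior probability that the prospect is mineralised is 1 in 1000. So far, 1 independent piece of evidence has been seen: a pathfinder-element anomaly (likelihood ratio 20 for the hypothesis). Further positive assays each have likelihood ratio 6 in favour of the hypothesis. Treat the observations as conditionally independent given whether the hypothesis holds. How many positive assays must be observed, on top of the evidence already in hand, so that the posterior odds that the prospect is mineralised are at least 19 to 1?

Prior odds = 0.001/0.999 = 1/999.
Bayes factor of the evidence already in hand = 20.
Odds after that evidence = (1/999) × 20 = 20/999.
Target odds = 19.
Need 6ⁿ ≥ 19 ÷ (20/999) = 949.05.
6³ = 216 falls short of 949.05 but 6⁴ = 1296 reaches it, so n = 4.

4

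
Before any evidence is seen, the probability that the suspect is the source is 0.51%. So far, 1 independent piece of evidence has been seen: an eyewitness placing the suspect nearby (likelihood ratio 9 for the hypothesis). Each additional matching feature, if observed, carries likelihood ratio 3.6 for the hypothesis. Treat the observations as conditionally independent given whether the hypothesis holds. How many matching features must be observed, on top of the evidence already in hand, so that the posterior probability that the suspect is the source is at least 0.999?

Prior odds = 0.0051/0.9949 = 51/9949.
Bayes factor of the evidence already in hand = 9.
Odds after that evidence = (51/9949) × 9 = 459/9949.
Target odds = 0.999/0.001 = 999.
Need 3.6ⁿ ≥ 999 ÷ (459/9949) = 368113/17.
3.6⁷ = 612220032/78125 falls short of 368113/17 but 3.6⁸ ≈28211.1 reaches it, so n = 8.

8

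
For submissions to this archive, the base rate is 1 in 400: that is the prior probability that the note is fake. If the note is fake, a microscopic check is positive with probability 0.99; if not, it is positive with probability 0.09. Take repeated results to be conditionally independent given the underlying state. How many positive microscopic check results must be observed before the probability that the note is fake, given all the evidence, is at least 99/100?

Prior odds = 0.0025/0.9975 = 1/399.
Likelihood ratio of a positive = 0.99/0.09 = 11.
Target odds: 0.99 ÷ 0.01 = 99.
Need (1/399) × 11ⁿ ≥ 99, i.e. 11ⁿ ≥ 39501.
11⁴ = 14641 falls short of 39501 but 11⁵ = 161051 reaches it, so n = 5.

5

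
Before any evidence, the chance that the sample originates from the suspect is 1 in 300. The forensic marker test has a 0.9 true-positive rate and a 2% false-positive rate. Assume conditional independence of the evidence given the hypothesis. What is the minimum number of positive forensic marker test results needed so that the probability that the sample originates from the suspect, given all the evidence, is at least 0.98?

Prior odds: (1/300) ÷ (299/300) = 1/299.
Likelihood ratio of a positive result = 0.9/0.02 = 45.
Target odds: 0.98 ÷ 0.02 = 49.
Need (1/299) × 45ⁿ ≥ 49, i.e. 45ⁿ ≥ 14651.
45² = 2025 falls short of 14651 but 45³ = 91125 reaches it, so n = 3.

3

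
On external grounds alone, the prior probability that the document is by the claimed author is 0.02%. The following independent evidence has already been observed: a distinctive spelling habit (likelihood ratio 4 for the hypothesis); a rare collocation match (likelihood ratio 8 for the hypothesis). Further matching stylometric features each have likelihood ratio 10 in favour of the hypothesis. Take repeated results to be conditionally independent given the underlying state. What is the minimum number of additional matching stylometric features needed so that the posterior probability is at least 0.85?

Prior odds = 0.0002/0.9998 = 1/4999.
Combined Bayes factor of the evidence already in hand = 4 × 8 = 32.
Odds after that evidence = (1/4999) × 32 = 32/4999.
Target odds = 0.85/0.15 = 17/3.
Need 10ⁿ ≥ 17/3 ÷ (32/4999) = 84983/96.
10² = 100 falls short of 84983/96 but 10³ = 1000 reaches it, so n = 3.

3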